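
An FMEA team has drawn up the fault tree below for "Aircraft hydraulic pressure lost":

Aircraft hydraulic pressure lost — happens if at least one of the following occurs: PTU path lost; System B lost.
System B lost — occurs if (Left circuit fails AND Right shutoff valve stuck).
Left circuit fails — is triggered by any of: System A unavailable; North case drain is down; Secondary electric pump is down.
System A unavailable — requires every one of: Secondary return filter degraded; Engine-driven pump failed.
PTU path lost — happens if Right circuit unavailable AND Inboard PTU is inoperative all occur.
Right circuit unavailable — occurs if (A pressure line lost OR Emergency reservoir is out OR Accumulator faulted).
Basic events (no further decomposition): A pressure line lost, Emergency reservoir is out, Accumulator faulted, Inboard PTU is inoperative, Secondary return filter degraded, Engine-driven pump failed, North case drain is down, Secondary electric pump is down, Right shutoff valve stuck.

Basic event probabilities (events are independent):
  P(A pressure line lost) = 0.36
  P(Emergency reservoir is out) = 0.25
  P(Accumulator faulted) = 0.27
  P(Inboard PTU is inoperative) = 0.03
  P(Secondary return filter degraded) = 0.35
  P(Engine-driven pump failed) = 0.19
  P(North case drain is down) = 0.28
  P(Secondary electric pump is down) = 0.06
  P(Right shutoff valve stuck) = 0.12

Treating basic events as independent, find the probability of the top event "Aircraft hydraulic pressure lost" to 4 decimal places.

P(Right circuit unavailable) [OR] = 1 − (1−0.36) × (1−0.25) × (1−0.27) = 0.649600
P(PTU path lost) [AND] = 0.649600 × 0.03 = 0.019488
P(System A unavailable) [AND] = 0.35 × 0.19 = 0.066500
P(Left circuit fails) [OR] = 1 − (1−0.066500) × (1−0.28) × (1−0.06) = 0.368207
P(System B lost) [AND] = 0.368207 × 0.12 = 0.044185
P(Aircraft hydraulic pressure lost) [OR] = 1 − (1−0.019488) × (1−0.044185) = 0.062812
Rounded to 4 decimal places: P(Aircraft hydraulic pressure lost) ≈ 0.0628.

0.0628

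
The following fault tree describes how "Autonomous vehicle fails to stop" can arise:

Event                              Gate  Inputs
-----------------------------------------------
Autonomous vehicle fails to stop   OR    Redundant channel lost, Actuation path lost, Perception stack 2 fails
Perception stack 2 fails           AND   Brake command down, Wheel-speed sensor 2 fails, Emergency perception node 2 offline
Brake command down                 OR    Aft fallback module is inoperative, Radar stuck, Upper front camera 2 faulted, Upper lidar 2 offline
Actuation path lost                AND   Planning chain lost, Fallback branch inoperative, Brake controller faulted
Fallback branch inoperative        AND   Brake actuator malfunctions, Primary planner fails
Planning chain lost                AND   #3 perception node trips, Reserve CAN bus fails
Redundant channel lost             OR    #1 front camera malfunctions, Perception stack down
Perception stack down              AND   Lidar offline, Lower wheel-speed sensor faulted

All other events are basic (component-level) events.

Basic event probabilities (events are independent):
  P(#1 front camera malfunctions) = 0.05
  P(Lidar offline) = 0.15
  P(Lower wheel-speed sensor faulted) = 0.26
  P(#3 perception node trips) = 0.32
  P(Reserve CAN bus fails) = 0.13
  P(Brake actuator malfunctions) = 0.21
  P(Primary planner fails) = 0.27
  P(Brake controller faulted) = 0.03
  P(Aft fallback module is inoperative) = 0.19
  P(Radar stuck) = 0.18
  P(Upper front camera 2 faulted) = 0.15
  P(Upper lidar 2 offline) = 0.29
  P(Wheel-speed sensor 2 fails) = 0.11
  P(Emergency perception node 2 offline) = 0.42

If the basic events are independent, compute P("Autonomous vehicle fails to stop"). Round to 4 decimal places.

P(Perception stack down) [AND] = 0.15 × 0.26 = 0.039000
P(Redundant channel lost) [OR] = 1 − (1−0.05) × (1−0.039000) = 0.087050
P(Planning chain lost) [AND] = 0.32 × 0.13 = 0.041600
P(Fallback branch inoperative) [AND] = 0.21 × 0.27 = 0.056700
P(Actuation path lost) [AND] = 0.041600 × 0.056700 × 0.03 = 0.000071
P(Brake command down) [OR] = 1 − (1−0.19) × (1−0.18) × (1−0.15) × (1−0.29) = 0.599155
P(Perception stack 2 fails) [AND] = 0.599155 × 0.11 × 0.42 = 0.027681
P(Autonomous vehicle fails to stop) [OR] = 1 − (1−0.087050) × (1−0.000071) × (1−0.027681) = 0.112384
Rounded to 4 decimal places: P(Autonomous vehicle fails to stop) ≈ 0.1124.

0.1124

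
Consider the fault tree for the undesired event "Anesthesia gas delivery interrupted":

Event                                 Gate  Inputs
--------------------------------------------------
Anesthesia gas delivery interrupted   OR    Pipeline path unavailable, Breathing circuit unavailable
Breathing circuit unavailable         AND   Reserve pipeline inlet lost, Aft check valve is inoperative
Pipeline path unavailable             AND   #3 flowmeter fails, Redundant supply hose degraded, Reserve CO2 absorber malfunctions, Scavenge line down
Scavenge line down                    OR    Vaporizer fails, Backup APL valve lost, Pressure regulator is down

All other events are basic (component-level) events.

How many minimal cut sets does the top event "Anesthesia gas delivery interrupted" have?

Scavenge line down [OR]: union of children's cut sets → 3 cut set(s).
Pipeline path unavailable [AND]: one cut set from each child combined → 1 × 1 × 1 × 3 = 3 cut set(s).
Breathing circuit unavailable [AND]: one cut set from each child combined → 1 × 1 = 1 cut set(s).
Anesthesia gas delivery interrupted [OR]: union of children's cut sets → 4 cut set(s).
Minimal cut sets: {#3 flowmeter fails, Redundant supply hose degraded, Reserve CO2 absorber malfunctions, Vaporizer fails}; {#3 flowmeter fails, Backup APL valve lost, Redundant supply hose degraded, Reserve CO2 absorber malfunctions}; {#3 flowmeter fails, Pressure regulator is down, Redundant supply hose degraded, Reserve CO2 absorber malfunctions}; {Aft check valve is inoperative, Reserve pipeline inlet lost}.

4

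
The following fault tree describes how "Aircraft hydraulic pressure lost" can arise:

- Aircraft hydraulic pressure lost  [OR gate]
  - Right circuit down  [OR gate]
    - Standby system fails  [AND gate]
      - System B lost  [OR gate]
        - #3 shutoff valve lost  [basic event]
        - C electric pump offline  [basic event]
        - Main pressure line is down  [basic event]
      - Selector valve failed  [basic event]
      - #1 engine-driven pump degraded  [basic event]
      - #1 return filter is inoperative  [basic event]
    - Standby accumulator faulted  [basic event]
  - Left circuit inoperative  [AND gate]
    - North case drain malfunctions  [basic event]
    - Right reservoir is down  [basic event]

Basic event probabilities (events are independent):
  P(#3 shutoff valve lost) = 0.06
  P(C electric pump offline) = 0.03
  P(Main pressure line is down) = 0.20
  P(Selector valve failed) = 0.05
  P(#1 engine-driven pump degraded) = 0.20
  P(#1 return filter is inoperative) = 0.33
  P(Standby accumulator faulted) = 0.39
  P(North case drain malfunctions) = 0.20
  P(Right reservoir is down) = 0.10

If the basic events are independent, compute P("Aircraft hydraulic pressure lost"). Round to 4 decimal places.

0.4027

P(System B lost) [OR] = 1 − (1−0.06) × (1−0.03) × (1−0.20) = 0.270560
P(Standby system fails) [AND] = 0.270560 × 0.05 × 0.20 × 0.33 = 0.000893
P(Right circuit down) [OR] = 1 − (1−0.000893) × (1−0.39) = 0.390545
P(Left circuit inoperative) [AND] = 0.20 × 0.10 = 0.020000
P(Aircraft hydraulic pressure lost) [OR] = 1 − (1−0.390545) × (1−0.020000) = 0.402734
Rounded to 4 decimal places: P(Aircraft hydraulic pressure lost) ≈ 0.4027.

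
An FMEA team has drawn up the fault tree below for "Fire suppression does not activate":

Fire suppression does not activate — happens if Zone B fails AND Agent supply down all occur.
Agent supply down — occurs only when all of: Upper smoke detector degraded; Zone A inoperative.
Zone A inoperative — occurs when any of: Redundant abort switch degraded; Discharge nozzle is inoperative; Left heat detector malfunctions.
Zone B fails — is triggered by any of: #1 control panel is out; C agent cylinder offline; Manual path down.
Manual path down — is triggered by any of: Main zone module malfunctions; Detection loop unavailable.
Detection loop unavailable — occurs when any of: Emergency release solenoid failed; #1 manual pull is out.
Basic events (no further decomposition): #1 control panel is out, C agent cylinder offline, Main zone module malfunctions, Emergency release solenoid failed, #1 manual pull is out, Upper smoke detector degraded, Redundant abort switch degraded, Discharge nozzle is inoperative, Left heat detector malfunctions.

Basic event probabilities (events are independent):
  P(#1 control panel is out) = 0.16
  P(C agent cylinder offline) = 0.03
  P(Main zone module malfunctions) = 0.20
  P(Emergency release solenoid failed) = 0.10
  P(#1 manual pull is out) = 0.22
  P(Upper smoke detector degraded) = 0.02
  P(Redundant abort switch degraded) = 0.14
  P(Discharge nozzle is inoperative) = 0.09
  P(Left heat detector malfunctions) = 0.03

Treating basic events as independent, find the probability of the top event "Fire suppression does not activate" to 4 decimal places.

P(Detection loop unavailable) [OR] = 1 − (1−0.10) × (1−0.22) = 0.298000
P(Manual path down) [OR] = 1 − (1−0.20) × (1−0.298000) = 0.438400
P(Zone B fails) [OR] = 1 − (1−0.16) × (1−0.03) × (1−0.438400) = 0.542408
P(Zone A inoperative) [OR] = 1 − (1−0.14) × (1−0.09) × (1−0.03) = 0.240878
P(Agent supply down) [AND] = 0.02 × 0.240878 = 0.004818
P(Fire suppression does not activate) [AND] = 0.542408 × 0.004818 = 0.002613
Rounded to 4 decimal places: P(Fire suppression does not activate) ≈ 0.0026.

0.0026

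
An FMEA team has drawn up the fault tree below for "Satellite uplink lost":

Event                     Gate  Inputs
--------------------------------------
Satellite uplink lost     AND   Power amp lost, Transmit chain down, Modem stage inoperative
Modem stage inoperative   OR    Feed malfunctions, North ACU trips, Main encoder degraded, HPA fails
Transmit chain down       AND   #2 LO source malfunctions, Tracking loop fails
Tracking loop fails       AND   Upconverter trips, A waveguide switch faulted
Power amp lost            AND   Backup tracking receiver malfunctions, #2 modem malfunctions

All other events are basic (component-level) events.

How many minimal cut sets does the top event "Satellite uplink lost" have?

Power amp lost [AND]: one cut set from each child combined → 1 × 1 = 1 cut set(s).
Tracking loop fails [AND]: one cut set from each child combined → 1 × 1 = 1 cut set(s).
Transmit chain down [AND]: one cut set from each child combined → 1 × 1 = 1 cut set(s).
Modem stage inoperative [OR]: union of children's cut sets → 4 cut set(s).
Satellite uplink lost [AND]: one cut set from each child combined → 1 × 1 × 4 = 4 cut set(s).
Minimal cut sets: {#2 LO source malfunctions, #2 modem malfunctions, A waveguide switch faulted, Backup tracking receiver malfunctions, Feed malfunctions, Upconverter trips}; {#2 LO source malfunctions, #2 modem malfunctions, A waveguide switch faulted, Backup tracking receiver malfunctions, North ACU trips, Upconverter trips}; {#2 LO source malfunctions, #2 modem malfunctions, A waveguide switch faulted, Backup tracking receiver malfunctions, Main encoder degraded, Upconverter trips}; {#2 LO source malfunctions, #2 modem malfunctions, A waveguide switch faulted, Backup tracking receiver malfunctions, HPA fails, Upconverter trips}.

4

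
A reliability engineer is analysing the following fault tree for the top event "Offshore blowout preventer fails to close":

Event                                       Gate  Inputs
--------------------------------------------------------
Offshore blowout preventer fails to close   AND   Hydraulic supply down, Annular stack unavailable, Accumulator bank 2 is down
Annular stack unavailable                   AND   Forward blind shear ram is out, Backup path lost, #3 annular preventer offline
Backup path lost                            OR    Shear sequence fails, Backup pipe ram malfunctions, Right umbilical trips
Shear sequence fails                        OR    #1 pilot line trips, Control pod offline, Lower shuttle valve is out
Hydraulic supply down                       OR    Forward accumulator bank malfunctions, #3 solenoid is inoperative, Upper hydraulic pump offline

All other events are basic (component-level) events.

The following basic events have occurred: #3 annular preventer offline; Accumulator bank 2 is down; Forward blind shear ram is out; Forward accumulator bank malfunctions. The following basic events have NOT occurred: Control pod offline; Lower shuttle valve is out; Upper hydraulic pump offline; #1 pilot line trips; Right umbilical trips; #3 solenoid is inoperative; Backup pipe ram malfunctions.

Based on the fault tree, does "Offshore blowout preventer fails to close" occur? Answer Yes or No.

No

Hydraulic supply down [OR]: Forward accumulator bank malfunctions=occurs, #3 solenoid is inoperative=not, Upper hydraulic pump offline=not → at least one input occurs → occurs.
Shear sequence fails [OR]: #1 pilot line trips=not, Control pod offline=not, Lower shuttle valve is out=not → no input occurs → does not occur.
Backup path lost [OR]: Shear sequence fails=not, Backup pipe ram malfunctions=not, Right umbilical trips=not → no input occurs → does not occur.
Annular stack unavailable [AND]: Forward blind shear ram is out=occurs, Backup path lost=not, #3 annular preventer offline=occurs → not all inputs occur → does not occur.
Offshore blowout preventer fails to close [AND]: Hydraulic supply down=occurs, Annular stack unavailable=not, Accumulator bank 2 is down=occurs → not all inputs occur → does not occur.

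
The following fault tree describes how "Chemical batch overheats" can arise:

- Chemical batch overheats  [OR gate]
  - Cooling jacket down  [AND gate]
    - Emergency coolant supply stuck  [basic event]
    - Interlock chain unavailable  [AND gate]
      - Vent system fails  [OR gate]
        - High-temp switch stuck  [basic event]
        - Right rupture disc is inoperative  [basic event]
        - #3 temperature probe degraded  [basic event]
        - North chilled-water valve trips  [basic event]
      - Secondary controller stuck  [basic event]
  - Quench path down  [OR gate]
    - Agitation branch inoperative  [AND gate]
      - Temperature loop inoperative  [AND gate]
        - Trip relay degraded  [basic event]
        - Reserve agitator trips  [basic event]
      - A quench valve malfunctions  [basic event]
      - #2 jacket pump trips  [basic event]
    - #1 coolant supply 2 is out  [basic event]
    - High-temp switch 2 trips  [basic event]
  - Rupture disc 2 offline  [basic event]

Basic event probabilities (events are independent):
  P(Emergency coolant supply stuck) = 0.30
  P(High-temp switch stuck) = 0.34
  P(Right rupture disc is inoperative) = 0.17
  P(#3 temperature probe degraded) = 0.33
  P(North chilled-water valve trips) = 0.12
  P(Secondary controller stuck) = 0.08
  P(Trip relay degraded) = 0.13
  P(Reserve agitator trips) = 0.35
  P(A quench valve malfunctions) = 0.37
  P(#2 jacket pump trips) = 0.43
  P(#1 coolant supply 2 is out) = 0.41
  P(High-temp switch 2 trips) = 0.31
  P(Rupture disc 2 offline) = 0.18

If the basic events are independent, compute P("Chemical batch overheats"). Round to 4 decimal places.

P(Vent system fails) [OR] = 1 − (1−0.34) × (1−0.17) × (1−0.33) × (1−0.12) = 0.677017
P(Interlock chain unavailable) [AND] = 0.677017 × 0.08 = 0.054161
P(Cooling jacket down) [AND] = 0.30 × 0.054161 = 0.016248
P(Temperature loop inoperative) [AND] = 0.13 × 0.35 = 0.045500
P(Agitation branch inoperative) [AND] = 0.045500 × 0.37 × 0.43 = 0.007239
P(Quench path down) [OR] = 1 − (1−0.007239) × (1−0.41) × (1−0.31) = 0.595847
P(Chemical batch overheats) [OR] = 1 − (1−0.016248) × (1−0.595847) × (1−0.18) = 0.673979
Rounded to 4 decimal places: P(Chemical batch overheats) ≈ 0.6740.

0.6740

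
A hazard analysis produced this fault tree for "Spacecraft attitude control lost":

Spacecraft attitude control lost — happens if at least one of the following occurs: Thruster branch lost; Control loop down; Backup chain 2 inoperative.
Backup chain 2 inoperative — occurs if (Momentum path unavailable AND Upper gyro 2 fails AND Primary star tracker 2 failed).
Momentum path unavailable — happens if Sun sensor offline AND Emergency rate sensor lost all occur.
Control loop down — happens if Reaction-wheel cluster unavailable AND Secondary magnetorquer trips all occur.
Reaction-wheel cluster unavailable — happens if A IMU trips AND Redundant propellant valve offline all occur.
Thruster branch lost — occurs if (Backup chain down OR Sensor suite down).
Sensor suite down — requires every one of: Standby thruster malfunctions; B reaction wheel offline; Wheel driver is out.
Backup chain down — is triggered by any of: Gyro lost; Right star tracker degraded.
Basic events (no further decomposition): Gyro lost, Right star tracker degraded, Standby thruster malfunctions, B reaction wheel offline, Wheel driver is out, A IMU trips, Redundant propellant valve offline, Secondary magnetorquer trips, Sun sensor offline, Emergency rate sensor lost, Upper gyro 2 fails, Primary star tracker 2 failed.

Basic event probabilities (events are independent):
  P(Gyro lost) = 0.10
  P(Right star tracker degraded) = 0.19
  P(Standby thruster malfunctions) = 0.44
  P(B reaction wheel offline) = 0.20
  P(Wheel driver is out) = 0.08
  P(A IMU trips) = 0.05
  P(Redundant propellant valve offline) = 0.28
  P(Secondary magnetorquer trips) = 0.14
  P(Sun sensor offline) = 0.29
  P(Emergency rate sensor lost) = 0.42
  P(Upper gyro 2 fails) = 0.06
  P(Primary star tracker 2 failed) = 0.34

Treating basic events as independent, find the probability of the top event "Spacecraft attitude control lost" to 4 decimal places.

0.2793

P(Backup chain down) [OR] = 1 − (1−0.10) × (1−0.19) = 0.271000
P(Sensor suite down) [AND] = 0.44 × 0.20 × 0.08 = 0.007040
P(Thruster branch lost) [OR] = 1 − (1−0.271000) × (1−0.007040) = 0.276132
P(Reaction-wheel cluster unavailable) [AND] = 0.05 × 0.28 = 0.014000
P(Control loop down) [AND] = 0.014000 × 0.14 = 0.001960
P(Momentum path unavailable) [AND] = 0.29 × 0.42 = 0.121800
P(Backup chain 2 inoperative) [AND] = 0.121800 × 0.06 × 0.34 = 0.002485
P(Spacecraft attitude control lost) [OR] = 1 − (1−0.276132) × (1−0.001960) × (1−0.002485) = 0.279346
Rounded to 4 decimal places: P(Spacecraft attitude control lost) ≈ 0.2793.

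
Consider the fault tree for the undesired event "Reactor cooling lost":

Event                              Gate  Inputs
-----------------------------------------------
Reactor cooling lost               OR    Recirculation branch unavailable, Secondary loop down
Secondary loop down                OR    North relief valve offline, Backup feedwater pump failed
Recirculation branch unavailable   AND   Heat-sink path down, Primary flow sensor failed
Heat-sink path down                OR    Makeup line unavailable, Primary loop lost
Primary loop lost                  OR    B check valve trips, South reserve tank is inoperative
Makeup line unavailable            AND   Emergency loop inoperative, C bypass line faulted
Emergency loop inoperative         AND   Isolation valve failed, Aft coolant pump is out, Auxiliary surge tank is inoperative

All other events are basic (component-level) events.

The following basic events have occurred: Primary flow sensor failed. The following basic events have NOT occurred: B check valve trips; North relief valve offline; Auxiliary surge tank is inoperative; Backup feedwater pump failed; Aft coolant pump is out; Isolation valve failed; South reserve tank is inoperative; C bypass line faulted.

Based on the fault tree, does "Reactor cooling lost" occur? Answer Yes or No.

No

Emergency loop inoperative [AND]: Isolation valve failed=not, Aft coolant pump is out=not, Auxiliary surge tank is inoperative=not → not all inputs occur → does not occur.
Makeup line unavailable [AND]: Emergency loop inoperative=not, C bypass line faulted=not → not all inputs occur → does not occur.
Primary loop lost [OR]: B check valve trips=not, South reserve tank is inoperative=not → no input occurs → does not occur.
Heat-sink path down [OR]: Makeup line unavailable=not, Primary loop lost=not → no input occurs → does not occur.
Recirculation branch unavailable [AND]: Heat-sink path down=not, Primary flow sensor failed=occurs → not all inputs occur → does not occur.
Secondary loop down [OR]: North relief valve offline=not, Backup feedwater pump failed=not → no input occurs → does not occur.
Reactor cooling lost [OR]: Recirculation branch unavailable=not, Secondary loop down=not → no input occurs → does not occur.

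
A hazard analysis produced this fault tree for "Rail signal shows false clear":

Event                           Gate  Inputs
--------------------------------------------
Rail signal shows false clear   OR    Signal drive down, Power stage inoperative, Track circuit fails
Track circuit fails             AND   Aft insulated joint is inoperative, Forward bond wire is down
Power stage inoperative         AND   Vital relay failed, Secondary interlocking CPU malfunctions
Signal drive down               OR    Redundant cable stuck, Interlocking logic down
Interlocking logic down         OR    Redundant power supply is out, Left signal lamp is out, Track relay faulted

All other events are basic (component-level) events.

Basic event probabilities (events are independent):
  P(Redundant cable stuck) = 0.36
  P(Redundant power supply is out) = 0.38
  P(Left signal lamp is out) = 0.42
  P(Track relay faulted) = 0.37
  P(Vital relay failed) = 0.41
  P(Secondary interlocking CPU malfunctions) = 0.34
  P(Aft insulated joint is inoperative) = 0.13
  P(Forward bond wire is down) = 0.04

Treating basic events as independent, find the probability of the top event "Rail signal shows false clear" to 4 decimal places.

0.8759

P(Interlocking logic down) [OR] = 1 − (1−0.38) × (1−0.42) × (1−0.37) = 0.773452
P(Signal drive down) [OR] = 1 − (1−0.36) × (1−0.773452) = 0.855009
P(Power stage inoperative) [AND] = 0.41 × 0.34 = 0.139400
P(Track circuit fails) [AND] = 0.13 × 0.04 = 0.005200
P(Rail signal shows false clear) [OR] = 1 − (1−0.855009) × (1−0.139400) × (1−0.005200) = 0.875870
Rounded to 4 decimal places: P(Rail signal shows false clear) ≈ 0.8759.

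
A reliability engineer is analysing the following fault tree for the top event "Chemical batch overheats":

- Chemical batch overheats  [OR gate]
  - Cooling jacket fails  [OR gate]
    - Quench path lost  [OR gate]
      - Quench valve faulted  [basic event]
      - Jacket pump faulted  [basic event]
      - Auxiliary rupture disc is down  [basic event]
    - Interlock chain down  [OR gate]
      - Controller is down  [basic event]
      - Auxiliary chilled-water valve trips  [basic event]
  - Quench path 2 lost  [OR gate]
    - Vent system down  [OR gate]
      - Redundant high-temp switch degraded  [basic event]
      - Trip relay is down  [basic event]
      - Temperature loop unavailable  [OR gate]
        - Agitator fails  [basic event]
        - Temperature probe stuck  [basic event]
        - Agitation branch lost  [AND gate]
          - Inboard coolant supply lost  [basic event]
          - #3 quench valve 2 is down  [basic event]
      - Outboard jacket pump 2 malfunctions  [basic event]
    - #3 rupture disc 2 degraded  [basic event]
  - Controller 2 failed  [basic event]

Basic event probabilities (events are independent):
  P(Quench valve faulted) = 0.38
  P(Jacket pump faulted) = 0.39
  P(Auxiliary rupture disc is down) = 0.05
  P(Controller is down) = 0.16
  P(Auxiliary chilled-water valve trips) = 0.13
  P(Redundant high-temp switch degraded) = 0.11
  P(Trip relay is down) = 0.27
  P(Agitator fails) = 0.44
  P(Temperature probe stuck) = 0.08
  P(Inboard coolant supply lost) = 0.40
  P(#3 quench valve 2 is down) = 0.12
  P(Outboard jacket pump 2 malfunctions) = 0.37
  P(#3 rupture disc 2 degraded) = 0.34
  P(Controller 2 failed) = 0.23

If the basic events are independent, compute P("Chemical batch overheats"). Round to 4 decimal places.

P(Quench path lost) [OR] = 1 − (1−0.38) × (1−0.39) × (1−0.05) = 0.640710
P(Interlock chain down) [OR] = 1 − (1−0.16) × (1−0.13) = 0.269200
P(Cooling jacket fails) [OR] = 1 − (1−0.640710) × (1−0.269200) = 0.737431
P(Agitation branch lost) [AND] = 0.40 × 0.12 = 0.048000
P(Temperature loop unavailable) [OR] = 1 − (1−0.44) × (1−0.08) × (1−0.048000) = 0.509530
P(Vent system down) [OR] = 1 − (1−0.11) × (1−0.27) × (1−0.509530) × (1−0.37) = 0.799245
P(Quench path 2 lost) [OR] = 1 − (1−0.799245) × (1−0.34) = 0.867502
P(Chemical batch overheats) [OR] = 1 − (1−0.737431) × (1−0.867502) × (1−0.23) = 0.973212
Rounded to 4 decimal places: P(Chemical batch overheats) ≈ 0.9732.

0.9732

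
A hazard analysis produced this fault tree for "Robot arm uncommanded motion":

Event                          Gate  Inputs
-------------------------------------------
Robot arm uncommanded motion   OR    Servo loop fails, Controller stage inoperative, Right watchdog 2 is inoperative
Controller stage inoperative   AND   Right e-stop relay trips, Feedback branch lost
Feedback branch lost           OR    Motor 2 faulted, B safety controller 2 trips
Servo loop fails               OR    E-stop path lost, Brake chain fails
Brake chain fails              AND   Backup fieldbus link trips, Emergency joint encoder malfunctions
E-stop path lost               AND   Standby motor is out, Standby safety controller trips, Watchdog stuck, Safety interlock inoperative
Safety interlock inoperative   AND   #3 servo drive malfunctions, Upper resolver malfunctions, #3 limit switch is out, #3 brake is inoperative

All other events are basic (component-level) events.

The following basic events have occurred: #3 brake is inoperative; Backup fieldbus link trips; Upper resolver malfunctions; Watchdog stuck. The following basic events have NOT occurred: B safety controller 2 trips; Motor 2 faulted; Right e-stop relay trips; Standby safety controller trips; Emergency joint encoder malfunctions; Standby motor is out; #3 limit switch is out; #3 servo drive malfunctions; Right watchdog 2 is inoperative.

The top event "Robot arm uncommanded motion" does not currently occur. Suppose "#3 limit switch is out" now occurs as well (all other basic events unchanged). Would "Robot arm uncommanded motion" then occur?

Counterfactual: set "#3 limit switch is out" to occurred.
Safety interlock inoperative [AND]: #3 servo drive malfunctions=not, Upper resolver malfunctions=occurs, #3 limit switch is out=occurs, #3 brake is inoperative=occurs → not all inputs occur → does not occur.
E-stop path lost [AND]: Standby motor is out=not, Standby safety controller trips=not, Watchdog stuck=occurs, Safety interlock inoperative=not → not all inputs occur → does not occur.
Brake chain fails [AND]: Backup fieldbus link trips=occurs, Emergency joint encoder malfunctions=not → not all inputs occur → does not occur.
Servo loop fails [OR]: E-stop path lost=not, Brake chain fails=not → no input occurs → does not occur.
Feedback branch lost [OR]: Motor 2 faulted=not, B safety controller 2 trips=not → no input occurs → does not occur.
Controller stage inoperative [AND]: Right e-stop relay trips=not, Feedback branch lost=not → not all inputs occur → does not occur.
Robot arm uncommanded motion [OR]: Servo loop fails=not, Controller stage inoperative=not, Right watchdog 2 is inoperative=not → no input occurs → does not occur.

No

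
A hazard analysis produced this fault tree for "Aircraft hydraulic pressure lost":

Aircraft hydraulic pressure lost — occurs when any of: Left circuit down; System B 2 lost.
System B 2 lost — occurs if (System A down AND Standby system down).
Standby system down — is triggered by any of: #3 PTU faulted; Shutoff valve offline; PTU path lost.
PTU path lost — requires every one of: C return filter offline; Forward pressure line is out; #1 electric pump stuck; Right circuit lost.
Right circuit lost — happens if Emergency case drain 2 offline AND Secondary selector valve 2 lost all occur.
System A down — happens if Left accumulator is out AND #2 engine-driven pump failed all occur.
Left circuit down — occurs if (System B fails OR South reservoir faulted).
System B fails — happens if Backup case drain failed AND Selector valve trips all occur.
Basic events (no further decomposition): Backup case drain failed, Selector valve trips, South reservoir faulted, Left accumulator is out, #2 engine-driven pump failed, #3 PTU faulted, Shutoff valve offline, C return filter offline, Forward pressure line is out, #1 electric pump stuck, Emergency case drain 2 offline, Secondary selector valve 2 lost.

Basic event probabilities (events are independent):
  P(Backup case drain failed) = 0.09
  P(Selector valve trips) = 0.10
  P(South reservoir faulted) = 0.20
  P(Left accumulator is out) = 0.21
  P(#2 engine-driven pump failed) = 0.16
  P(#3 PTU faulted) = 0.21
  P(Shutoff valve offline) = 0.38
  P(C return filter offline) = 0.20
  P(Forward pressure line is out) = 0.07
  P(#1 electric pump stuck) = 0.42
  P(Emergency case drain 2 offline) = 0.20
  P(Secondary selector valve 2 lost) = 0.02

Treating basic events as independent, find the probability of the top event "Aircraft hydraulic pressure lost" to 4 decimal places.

0.2208

P(System B fails) [AND] = 0.09 × 0.10 = 0.009000
P(Left circuit down) [OR] = 1 − (1−0.009000) × (1−0.20) = 0.207200
P(System A down) [AND] = 0.21 × 0.16 = 0.033600
P(Right circuit lost) [AND] = 0.20 × 0.02 = 0.004000
P(PTU path lost) [AND] = 0.20 × 0.07 × 0.42 × 0.004000 = 0.000024
P(Standby system down) [OR] = 1 − (1−0.21) × (1−0.38) × (1−0.000024) = 0.510212
P(System B 2 lost) [AND] = 0.033600 × 0.510212 = 0.017143
P(Aircraft hydraulic pressure lost) [OR] = 1 − (1−0.207200) × (1−0.017143) = 0.220791
Rounded to 4 decimal places: P(Aircraft hydraulic pressure lost) ≈ 0.2208.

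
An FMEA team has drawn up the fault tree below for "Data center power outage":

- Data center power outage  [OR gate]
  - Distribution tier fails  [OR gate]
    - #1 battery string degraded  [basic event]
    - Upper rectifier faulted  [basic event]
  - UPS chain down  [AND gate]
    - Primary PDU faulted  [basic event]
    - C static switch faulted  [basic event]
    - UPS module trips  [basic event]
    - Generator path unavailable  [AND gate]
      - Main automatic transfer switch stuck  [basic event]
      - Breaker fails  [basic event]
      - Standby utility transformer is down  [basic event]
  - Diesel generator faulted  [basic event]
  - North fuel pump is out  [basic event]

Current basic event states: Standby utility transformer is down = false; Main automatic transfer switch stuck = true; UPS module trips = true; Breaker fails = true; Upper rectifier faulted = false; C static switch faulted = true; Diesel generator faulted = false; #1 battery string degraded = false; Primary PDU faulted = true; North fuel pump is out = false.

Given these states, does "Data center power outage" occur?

No

Distribution tier fails [OR]: #1 battery string degraded=not, Upper rectifier faulted=not → no input occurs → does not occur.
Generator path unavailable [AND]: Main automatic transfer switch stuck=occurs, Breaker fails=occurs, Standby utility transformer is down=not → not all inputs occur → does not occur.
UPS chain down [AND]: Primary PDU faulted=occurs, C static switch faulted=occurs, UPS module trips=occurs, Generator path unavailable=not → not all inputs occur → does not occur.
Data center power outage [OR]: Distribution tier fails=not, UPS chain down=not, Diesel generator faulted=not, North fuel pump is out=not → no input occurs → does not occur.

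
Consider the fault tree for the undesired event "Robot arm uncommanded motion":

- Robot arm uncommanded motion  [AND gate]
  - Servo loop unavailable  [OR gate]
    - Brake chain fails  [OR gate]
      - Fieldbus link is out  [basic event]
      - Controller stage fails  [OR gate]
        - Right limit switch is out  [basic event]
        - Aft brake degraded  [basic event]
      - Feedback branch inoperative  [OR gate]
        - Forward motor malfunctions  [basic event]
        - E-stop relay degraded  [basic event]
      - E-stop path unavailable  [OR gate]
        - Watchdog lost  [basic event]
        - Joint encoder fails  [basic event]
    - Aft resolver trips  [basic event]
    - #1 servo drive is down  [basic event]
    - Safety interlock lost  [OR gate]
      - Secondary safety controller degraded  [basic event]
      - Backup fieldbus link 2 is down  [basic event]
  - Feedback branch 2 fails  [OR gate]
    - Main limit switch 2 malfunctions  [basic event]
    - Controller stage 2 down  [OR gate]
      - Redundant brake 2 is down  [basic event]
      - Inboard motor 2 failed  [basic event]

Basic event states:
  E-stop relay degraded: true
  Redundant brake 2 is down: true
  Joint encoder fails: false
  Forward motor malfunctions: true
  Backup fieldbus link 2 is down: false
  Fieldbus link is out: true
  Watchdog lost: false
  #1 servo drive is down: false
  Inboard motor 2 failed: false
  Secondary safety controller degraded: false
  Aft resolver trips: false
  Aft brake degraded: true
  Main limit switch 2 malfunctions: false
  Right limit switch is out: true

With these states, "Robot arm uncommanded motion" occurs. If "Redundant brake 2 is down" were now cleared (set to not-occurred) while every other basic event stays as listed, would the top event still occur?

No

Counterfactual: set "Redundant brake 2 is down" to not occurred.
Controller stage fails [OR]: Right limit switch is out=occurs, Aft brake degraded=occurs → at least one input occurs → occurs.
Feedback branch inoperative [OR]: Forward motor malfunctions=occurs, E-stop relay degraded=occurs → at least one input occurs → occurs.
E-stop path unavailable [OR]: Watchdog lost=not, Joint encoder fails=not → no input occurs → does not occur.
Brake chain fails [OR]: Fieldbus link is out=occurs, Controller stage fails=occurs, Feedback branch inoperative=occurs, E-stop path unavailable=not → at least one input occurs → occurs.
Safety interlock lost [OR]: Secondary safety controller degraded=not, Backup fieldbus link 2 is down=not → no input occurs → does not occur.
Servo loop unavailable [OR]: Brake chain fails=occurs, Aft resolver trips=not, #1 servo drive is down=not, Safety interlock lost=not → at least one input occurs → occurs.
Controller stage 2 down [OR]: Redundant brake 2 is down=not, Inboard motor 2 failed=not → no input occurs → does not occur.
Feedback branch 2 fails [OR]: Main limit switch 2 malfunctions=not, Controller stage 2 down=not → no input occurs → does not occur.
Robot arm uncommanded motion [AND]: Servo loop unavailable=occurs, Feedback branch 2 fails=not → not all inputs occur → does not occur.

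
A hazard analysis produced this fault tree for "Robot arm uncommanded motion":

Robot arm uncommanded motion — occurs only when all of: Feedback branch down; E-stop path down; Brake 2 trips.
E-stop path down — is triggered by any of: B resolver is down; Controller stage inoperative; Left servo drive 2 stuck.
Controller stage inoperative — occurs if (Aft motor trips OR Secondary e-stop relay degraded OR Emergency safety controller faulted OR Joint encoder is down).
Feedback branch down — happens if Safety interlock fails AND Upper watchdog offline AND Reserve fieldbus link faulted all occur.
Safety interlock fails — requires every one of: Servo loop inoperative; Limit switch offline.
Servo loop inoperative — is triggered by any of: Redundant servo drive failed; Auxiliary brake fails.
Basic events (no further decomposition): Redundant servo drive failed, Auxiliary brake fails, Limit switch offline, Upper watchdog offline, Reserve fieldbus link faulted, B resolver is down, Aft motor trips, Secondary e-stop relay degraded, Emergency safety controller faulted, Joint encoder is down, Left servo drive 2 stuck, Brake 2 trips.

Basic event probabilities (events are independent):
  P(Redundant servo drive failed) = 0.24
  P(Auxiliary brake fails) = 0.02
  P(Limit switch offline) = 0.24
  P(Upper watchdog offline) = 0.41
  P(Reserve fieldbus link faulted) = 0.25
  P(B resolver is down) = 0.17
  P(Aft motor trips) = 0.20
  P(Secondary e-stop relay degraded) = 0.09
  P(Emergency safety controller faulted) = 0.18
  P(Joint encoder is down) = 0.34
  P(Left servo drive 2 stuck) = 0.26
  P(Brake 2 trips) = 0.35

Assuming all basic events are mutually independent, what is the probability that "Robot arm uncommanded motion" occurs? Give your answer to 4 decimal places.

P(Servo loop inoperative) [OR] = 1 − (1−0.24) × (1−0.02) = 0.255200
P(Safety interlock fails) [AND] = 0.255200 × 0.24 = 0.061248
P(Feedback branch down) [AND] = 0.061248 × 0.41 × 0.25 = 0.006278
P(Controller stage inoperative) [OR] = 1 − (1−0.20) × (1−0.09) × (1−0.18) × (1−0.34) = 0.606006
P(E-stop path down) [OR] = 1 − (1−0.17) × (1−0.606006) × (1−0.26) = 0.758009
P(Robot arm uncommanded motion) [AND] = 0.006278 × 0.758009 × 0.35 = 0.001666
Rounded to 4 decimal places: P(Robot arm uncommanded motion) ≈ 0.0017.

0.0017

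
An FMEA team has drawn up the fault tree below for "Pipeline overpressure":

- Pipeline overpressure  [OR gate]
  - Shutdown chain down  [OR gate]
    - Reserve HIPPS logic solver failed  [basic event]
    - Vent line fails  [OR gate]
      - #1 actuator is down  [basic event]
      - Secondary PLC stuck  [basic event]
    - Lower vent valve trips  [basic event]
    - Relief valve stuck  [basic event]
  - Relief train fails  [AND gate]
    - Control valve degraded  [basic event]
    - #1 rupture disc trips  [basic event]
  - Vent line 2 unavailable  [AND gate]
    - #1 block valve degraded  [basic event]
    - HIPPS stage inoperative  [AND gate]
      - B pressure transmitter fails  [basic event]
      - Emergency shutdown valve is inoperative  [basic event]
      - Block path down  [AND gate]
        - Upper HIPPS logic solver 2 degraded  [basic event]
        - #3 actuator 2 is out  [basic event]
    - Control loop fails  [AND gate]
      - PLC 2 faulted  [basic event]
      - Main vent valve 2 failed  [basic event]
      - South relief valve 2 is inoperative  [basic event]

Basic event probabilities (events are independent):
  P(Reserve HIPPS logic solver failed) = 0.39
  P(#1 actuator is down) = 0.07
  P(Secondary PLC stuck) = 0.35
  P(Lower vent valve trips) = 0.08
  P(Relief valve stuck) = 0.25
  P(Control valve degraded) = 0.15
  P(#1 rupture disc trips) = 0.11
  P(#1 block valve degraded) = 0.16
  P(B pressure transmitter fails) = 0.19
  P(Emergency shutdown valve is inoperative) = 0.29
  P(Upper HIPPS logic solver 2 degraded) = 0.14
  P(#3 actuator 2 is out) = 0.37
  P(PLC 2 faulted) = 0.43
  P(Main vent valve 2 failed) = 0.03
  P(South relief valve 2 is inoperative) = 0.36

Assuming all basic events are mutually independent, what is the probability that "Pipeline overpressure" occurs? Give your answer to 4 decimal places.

P(Vent line fails) [OR] = 1 − (1−0.07) × (1−0.35) = 0.395500
P(Shutdown chain down) [OR] = 1 − (1−0.39) × (1−0.395500) × (1−0.08) × (1−0.25) = 0.745566
P(Relief train fails) [AND] = 0.15 × 0.11 = 0.016500
P(Block path down) [AND] = 0.14 × 0.37 = 0.051800
P(HIPPS stage inoperative) [AND] = 0.19 × 0.29 × 0.051800 = 0.002854
P(Control loop fails) [AND] = 0.43 × 0.03 × 0.36 = 0.004644
P(Vent line 2 unavailable) [AND] = 0.16 × 0.002854 × 0.004644 = 0.000002
P(Pipeline overpressure) [OR] = 1 − (1−0.745566) × (1−0.016500) × (1−0.000002) = 0.749765
Rounded to 4 decimal places: P(Pipeline overpressure) ≈ 0.7498.

0.7498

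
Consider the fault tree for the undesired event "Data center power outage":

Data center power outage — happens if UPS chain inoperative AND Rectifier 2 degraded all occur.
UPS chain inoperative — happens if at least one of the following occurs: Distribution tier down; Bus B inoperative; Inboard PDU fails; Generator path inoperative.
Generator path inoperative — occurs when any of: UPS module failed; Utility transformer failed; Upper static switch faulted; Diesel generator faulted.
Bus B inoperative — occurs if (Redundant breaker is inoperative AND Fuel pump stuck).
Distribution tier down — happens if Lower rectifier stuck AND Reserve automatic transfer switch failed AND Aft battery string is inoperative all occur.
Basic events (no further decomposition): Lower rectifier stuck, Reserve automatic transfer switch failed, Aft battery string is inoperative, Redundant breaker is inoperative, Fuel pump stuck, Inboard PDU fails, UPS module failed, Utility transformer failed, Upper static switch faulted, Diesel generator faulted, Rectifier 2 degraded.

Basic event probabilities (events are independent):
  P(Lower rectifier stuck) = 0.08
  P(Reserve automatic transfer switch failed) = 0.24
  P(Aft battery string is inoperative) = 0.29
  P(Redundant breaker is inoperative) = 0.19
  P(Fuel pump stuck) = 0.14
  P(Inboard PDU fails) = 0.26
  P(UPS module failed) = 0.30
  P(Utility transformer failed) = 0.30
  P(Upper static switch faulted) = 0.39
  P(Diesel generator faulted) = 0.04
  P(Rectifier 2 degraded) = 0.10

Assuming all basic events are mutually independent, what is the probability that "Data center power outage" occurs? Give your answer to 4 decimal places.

0.0794

P(Distribution tier down) [AND] = 0.08 × 0.24 × 0.29 = 0.005568
P(Bus B inoperative) [AND] = 0.19 × 0.14 = 0.026600
P(Generator path inoperative) [OR] = 1 − (1−0.30) × (1−0.30) × (1−0.39) × (1−0.04) = 0.713056
P(UPS chain inoperative) [OR] = 1 − (1−0.005568) × (1−0.026600) × (1−0.26) × (1−0.713056) = 0.794460
P(Data center power outage) [AND] = 0.794460 × 0.10 = 0.079446
Rounded to 4 decimal places: P(Data center power outage) ≈ 0.0794.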